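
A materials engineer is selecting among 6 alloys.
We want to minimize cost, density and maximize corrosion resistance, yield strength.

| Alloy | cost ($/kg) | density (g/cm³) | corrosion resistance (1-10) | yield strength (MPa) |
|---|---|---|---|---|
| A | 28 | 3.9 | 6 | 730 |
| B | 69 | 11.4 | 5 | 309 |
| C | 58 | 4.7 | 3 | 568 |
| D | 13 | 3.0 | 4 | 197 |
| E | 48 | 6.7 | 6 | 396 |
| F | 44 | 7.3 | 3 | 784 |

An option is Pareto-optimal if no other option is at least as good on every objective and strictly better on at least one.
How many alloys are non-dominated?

3

A: not dominated.
B: dominated by A (cost 28≤69, density 3.9≤11.4, corrosion resistance 6≥5, yield strength 730≥309).
C: dominated by A (cost 28≤58, density 3.9≤4.7, corrosion resistance 6≥3, yield strength 730≥568).
D: not dominated (best cost).
E: dominated by A (cost 28≤48, density 3.9≤6.7, corrosion resistance 6≥6, yield strength 730≥396).
F: not dominated (best yield strength).
Pareto-optimal: A, D, F → 3.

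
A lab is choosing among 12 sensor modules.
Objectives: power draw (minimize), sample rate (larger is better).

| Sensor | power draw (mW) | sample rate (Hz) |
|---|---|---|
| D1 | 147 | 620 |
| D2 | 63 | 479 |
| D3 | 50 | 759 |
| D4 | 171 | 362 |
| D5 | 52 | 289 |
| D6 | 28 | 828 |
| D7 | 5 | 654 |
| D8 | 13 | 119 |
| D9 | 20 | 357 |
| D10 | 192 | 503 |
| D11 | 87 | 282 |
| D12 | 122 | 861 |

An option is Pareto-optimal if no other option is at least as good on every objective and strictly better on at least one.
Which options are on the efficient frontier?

D1: dominated by D3 (power draw 50≤147, sample rate 759≥620).
D2: dominated by D3 (power draw 50≤63, sample rate 759≥479).
D3: dominated by D6 (power draw 28≤50, sample rate 828≥759).
D4: dominated by D1 (power draw 147≤171, sample rate 620≥362).
D5: dominated by D3 (power draw 50≤52, sample rate 759≥289).
D6: not dominated.
D7: not dominated (best power draw).
D8: dominated by D7 (power draw 5≤13, sample rate 654≥119).
D9: dominated by D7 (power draw 5≤20, sample rate 654≥357).
D10: dominated by D1 (power draw 147≤192, sample rate 620≥503).
D11: dominated by D2 (power draw 63≤87, sample rate 479≥282).
D12: not dominated (best sample rate).

D6, D7, D12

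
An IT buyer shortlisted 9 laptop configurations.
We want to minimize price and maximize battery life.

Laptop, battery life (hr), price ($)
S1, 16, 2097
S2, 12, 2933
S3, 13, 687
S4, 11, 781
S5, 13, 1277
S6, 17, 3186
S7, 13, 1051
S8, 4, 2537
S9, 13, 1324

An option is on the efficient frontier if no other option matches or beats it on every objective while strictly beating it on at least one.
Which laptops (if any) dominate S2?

S1: battery life 16≥12, price 2097≤2933 — dominates S2.
S3: battery life 13≥12, price 687≤2933 — dominates S2.
S5: battery life 13≥12, price 1277≤2933 — dominates S2.
S7: battery life 13≥12, price 1051≤2933 — dominates S2.
S9: battery life 13≥12, price 1324≤2933 — dominates S2.
Others (S4, S6, S8) are each worse than S2 on at least one objective.

S1, S3, S5, S7, S9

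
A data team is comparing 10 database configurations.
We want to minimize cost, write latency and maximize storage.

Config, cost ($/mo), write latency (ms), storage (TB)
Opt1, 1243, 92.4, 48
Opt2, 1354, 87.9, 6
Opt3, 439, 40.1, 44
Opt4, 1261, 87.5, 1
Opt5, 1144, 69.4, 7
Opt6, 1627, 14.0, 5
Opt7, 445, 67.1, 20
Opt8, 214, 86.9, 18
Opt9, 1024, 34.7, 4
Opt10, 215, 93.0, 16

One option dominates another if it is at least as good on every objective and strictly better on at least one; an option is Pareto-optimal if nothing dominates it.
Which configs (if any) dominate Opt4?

Opt3: cost 439≤1261, write latency 40.1≤87.5, storage 44≥1 — dominates Opt4.
Opt5: cost 1144≤1261, write latency 69.4≤87.5, storage 7≥1 — dominates Opt4.
Opt7: cost 445≤1261, write latency 67.1≤87.5, storage 20≥1 — dominates Opt4.
Opt8: cost 214≤1261, write latency 86.9≤87.5, storage 18≥1 — dominates Opt4.
Opt9: cost 1024≤1261, write latency 34.7≤87.5, storage 4≥1 — dominates Opt4.
Others (Opt1, Opt2, Opt6, Opt10) are each worse than Opt4 on at least one objective.

Opt3, Opt5, Opt7, Opt8, Opt9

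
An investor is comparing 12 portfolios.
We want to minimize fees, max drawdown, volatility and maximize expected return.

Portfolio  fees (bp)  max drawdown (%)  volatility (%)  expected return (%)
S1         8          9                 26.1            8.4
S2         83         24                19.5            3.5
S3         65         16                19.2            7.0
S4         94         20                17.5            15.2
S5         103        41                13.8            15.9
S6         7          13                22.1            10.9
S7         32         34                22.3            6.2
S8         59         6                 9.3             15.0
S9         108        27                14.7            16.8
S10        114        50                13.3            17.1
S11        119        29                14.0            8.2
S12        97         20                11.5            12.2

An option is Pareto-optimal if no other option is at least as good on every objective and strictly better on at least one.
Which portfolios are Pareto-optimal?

S1, S4, S5, S6, S8, S9, S10

S1: not dominated.
S2: dominated by S3 (fees 65≤83, max drawdown 16≤24, volatility 19.2≤19.5, expected return 7.0≥3.5).
S3: dominated by S8 (fees 59≤65, max drawdown 6≤16, volatility 9.3≤19.2, expected return 15.0≥7.0).
S4: not dominated.
S5: not dominated.
S6: not dominated (best fees).
S7: dominated by S6 (fees 7≤32, max drawdown 13≤34, volatility 22.1≤22.3, expected return 10.9≥6.2).
S8: not dominated (best max drawdown).
S9: not dominated.
S10: not dominated (best expected return).
S11: dominated by S8 (fees 59≤119, max drawdown 6≤29, volatility 9.3≤14.0, expected return 15.0≥8.2).
S12: dominated by S8 (fees 59≤97, max drawdown 6≤20, volatility 9.3≤11.5, expected return 15.0≥12.2).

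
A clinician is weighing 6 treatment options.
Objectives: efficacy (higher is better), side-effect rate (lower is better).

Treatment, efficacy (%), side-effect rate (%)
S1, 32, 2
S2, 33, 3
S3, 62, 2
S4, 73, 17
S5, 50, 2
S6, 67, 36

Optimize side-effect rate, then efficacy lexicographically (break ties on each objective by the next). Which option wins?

S3

First minimize side-effect rate: best is 2, kept {S1, S3, S5}.
Then maximize efficacy: best is 62, kept {S3}.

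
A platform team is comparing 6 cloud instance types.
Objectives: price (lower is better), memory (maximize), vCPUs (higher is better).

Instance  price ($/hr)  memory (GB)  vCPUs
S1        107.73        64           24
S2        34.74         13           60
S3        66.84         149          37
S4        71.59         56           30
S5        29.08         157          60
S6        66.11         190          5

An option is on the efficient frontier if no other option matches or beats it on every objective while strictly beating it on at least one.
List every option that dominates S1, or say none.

S3, S5

S3: price 66.84≤107.73, memory 149≥64, vCPUs 37≥24 — dominates S1.
S5: price 29.08≤107.73, memory 157≥64, vCPUs 60≥24 — dominates S1.
Others (S2, S4, S6) are each worse than S1 on at least one objective.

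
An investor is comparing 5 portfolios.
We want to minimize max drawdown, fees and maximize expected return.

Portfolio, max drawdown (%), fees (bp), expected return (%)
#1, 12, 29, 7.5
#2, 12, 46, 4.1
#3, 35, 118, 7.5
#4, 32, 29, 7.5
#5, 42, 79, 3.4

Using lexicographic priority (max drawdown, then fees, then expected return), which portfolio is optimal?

#1

First minimize max drawdown: best is 12, kept {#1, #2}.
Then minimize fees: best is 29, kept {#1}.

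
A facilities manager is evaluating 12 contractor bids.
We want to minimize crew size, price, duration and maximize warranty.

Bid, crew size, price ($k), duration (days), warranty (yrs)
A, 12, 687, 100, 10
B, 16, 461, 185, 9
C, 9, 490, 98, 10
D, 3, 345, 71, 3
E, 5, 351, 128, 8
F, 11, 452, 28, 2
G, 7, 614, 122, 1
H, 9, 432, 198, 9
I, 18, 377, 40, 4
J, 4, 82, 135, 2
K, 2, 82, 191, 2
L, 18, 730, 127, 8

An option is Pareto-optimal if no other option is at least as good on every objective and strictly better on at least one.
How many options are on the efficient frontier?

9

A: dominated by C (crew size 9≤12, price 490≤687, duration 98≤100, warranty 10≥10).
B: not dominated.
C: not dominated.
D: not dominated.
E: not dominated.
F: not dominated (best duration).
G: dominated by D (crew size 3≤7, price 345≤614, duration 71≤122, warranty 3≥1).
H: not dominated.
I: not dominated.
J: not dominated.
K: not dominated (best crew size).
L: dominated by A (crew size 12≤18, price 687≤730, duration 100≤127, warranty 10≥8).
Pareto-optimal: B, C, D, E, F, H, I, J, K → 9.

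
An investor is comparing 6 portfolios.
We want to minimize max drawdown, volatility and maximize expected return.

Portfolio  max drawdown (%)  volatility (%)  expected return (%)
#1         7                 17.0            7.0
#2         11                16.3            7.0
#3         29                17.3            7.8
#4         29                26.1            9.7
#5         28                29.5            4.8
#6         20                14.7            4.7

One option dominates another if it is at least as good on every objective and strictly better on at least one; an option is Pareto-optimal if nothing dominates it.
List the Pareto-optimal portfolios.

#1, #2, #3, #4, #6

#1: not dominated (best max drawdown).
#2: not dominated.
#3: not dominated.
#4: not dominated (best expected return).
#5: dominated by #1 (max drawdown 7≤28, volatility 17.0≤29.5, expected return 7.0≥4.8).
#6: not dominated (best volatility).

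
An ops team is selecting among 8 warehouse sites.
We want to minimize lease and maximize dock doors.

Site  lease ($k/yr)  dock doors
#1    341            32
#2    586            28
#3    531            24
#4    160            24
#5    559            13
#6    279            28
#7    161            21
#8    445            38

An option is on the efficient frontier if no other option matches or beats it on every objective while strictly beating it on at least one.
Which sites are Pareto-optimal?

#1, #4, #6, #8

#1: not dominated.
#2: dominated by #1 (lease 341≤586, dock doors 32≥28).
#3: dominated by #1 (lease 341≤531, dock doors 32≥24).
#4: not dominated (best lease).
#5: dominated by #1 (lease 341≤559, dock doors 32≥13).
#6: not dominated.
#7: dominated by #4 (lease 160≤161, dock doors 24≥21).
#8: not dominated (best dock doors).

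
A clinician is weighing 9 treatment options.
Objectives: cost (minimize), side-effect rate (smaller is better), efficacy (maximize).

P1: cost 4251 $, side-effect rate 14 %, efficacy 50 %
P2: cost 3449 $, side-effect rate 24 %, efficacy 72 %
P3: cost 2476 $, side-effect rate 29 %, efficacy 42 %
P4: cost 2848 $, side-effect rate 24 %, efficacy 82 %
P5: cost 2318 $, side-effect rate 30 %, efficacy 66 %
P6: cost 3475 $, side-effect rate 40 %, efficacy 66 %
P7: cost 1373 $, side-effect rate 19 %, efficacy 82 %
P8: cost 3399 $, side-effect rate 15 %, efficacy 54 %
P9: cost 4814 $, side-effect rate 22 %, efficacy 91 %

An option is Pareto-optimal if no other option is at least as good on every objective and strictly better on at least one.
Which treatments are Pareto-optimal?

P1, P7, P8, P9

P1: not dominated (best side-effect rate).
P2: dominated by P4 (cost 2848≤3449, side-effect rate 24≤24, efficacy 82≥72).
P3: dominated by P7 (cost 1373≤2476, side-effect rate 19≤29, efficacy 82≥42).
P4: dominated by P7 (cost 1373≤2848, side-effect rate 19≤24, efficacy 82≥82).
P5: dominated by P7 (cost 1373≤2318, side-effect rate 19≤30, efficacy 82≥66).
P6: dominated by P2 (cost 3449≤3475, side-effect rate 24≤40, efficacy 72≥66).
P7: not dominated (best cost).
P8: not dominated.
P9: not dominated (best efficacy).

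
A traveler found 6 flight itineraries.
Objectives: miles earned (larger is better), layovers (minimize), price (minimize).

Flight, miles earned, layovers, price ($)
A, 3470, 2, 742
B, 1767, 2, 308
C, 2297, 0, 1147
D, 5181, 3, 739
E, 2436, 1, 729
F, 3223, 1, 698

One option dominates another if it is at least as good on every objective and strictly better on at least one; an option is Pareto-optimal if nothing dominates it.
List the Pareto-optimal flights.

A: not dominated.
B: not dominated (best price).
C: not dominated (best layovers).
D: not dominated (best miles earned).
E: dominated by F (miles earned 3223≥2436, layovers 1≤1, price 698≤729).
F: not dominated.

A, B, C, D, F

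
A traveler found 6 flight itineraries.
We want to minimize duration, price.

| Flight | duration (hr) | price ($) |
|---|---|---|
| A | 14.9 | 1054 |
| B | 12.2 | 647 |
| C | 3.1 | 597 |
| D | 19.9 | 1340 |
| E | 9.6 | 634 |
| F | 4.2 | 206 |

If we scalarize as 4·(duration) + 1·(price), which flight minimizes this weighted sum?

F

A: 4·14.9 + 1·1054 = 1113.6
B: 4·12.2 + 1·647 = 695.8
C: 4·3.1 + 1·597 = 609.4
D: 4·19.9 + 1·1340 = 1419.6
E: 4·9.6 + 1·634 = 672.4
F: 4·4.2 + 1·206 = 222.8
Lowest: F at 222.8.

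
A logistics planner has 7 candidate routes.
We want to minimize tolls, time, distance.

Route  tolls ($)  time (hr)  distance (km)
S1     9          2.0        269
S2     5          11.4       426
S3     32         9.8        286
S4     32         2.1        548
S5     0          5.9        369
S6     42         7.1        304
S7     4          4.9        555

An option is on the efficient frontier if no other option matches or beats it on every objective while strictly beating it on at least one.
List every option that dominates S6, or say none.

S1

S1: tolls 9≤42, time 2.0≤7.1, distance 269≤304 — dominates S6.
Others (S2, S3, S4, S5, S7) are each worse than S6 on at least one objective.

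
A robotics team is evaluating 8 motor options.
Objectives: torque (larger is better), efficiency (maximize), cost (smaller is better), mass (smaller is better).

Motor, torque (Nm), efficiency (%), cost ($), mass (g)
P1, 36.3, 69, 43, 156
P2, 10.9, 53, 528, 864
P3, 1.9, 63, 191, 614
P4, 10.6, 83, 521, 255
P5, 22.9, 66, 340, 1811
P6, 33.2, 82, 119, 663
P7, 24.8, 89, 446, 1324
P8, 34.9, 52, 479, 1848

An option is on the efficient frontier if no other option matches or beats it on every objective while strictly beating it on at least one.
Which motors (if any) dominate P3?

P1

P1: torque 36.3≥1.9, efficiency 69≥63, cost 43≤191, mass 156≤614 — dominates P3.
Others (P2, P4, P5, P6, P7, P8) are each worse than P3 on at least one objective.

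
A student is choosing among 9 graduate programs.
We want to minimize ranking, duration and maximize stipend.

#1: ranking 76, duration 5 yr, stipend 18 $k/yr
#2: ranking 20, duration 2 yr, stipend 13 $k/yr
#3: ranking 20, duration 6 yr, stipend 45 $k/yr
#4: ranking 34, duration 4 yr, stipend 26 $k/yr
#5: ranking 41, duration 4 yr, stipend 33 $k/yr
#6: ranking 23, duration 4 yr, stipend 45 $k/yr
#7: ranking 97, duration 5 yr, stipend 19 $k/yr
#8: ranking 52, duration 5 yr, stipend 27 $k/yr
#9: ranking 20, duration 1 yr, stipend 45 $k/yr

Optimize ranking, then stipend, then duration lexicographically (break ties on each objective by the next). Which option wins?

#9

First minimize ranking: best is 20, kept {#2, #3, #9}.
Then maximize stipend: best is 45, kept {#3, #9}.
Then minimize duration: best is 1, kept {#9}.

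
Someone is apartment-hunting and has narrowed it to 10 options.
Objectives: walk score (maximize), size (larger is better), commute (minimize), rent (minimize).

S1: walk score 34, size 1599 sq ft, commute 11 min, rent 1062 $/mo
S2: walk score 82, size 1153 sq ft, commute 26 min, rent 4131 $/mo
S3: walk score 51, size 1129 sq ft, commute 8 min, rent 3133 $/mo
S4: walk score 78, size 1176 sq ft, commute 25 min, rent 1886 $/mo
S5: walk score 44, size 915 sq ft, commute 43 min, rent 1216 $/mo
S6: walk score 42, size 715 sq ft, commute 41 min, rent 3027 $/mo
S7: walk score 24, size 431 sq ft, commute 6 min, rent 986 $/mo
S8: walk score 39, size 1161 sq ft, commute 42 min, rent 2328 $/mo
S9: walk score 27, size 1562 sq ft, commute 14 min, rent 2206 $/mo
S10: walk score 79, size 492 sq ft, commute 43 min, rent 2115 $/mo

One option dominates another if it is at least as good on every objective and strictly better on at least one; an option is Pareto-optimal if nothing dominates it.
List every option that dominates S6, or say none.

S4: walk score 78≥42, size 1176≥715, commute 25≤41, rent 1886≤3027 — dominates S6.
Others (S1, S2, S3, S5, S7, S8, S9, S10) are each worse than S6 on at least one objective.

S4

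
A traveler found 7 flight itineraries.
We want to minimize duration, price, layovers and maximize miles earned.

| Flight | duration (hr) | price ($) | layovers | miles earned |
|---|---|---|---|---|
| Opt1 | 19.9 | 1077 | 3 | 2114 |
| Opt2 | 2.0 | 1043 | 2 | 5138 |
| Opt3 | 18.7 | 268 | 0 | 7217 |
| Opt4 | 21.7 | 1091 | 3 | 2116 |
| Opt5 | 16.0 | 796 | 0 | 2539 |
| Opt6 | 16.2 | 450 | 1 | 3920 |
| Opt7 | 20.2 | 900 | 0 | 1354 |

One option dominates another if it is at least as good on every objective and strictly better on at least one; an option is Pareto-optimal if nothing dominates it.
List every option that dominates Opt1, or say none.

Opt2: duration 2.0≤19.9, price 1043≤1077, layovers 2≤3, miles earned 5138≥2114 — dominates Opt1.
Opt3: duration 18.7≤19.9, price 268≤1077, layovers 0≤3, miles earned 7217≥2114 — dominates Opt1.
Opt5: duration 16.0≤19.9, price 796≤1077, layovers 0≤3, miles earned 2539≥2114 — dominates Opt1.
Opt6: duration 16.2≤19.9, price 450≤1077, layovers 1≤3, miles earned 3920≥2114 — dominates Opt1.
Others (Opt4, Opt7) are each worse than Opt1 on at least one objective.

Opt2, Opt3, Opt5, Opt6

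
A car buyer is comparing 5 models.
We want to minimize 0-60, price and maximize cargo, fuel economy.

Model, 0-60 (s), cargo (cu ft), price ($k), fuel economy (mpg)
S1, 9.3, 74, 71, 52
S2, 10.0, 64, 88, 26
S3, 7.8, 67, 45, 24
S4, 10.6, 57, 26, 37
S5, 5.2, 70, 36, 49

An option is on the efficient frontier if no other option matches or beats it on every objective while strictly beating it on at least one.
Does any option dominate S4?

No

S1: worse on price (71 vs 26).
S2: worse on price (88 vs 26).
S3: worse on price (45 vs 26).
S5: worse on price (36 vs 26).
No option is at least as good as S4 on every objective and strictly better on one.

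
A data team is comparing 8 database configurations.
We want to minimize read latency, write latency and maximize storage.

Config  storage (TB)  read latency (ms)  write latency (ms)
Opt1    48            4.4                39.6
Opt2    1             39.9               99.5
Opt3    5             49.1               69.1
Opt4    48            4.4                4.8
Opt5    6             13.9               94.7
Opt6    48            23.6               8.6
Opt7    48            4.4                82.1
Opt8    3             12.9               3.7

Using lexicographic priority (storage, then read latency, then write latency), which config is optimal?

First maximize storage: best is 48, kept {Opt1, Opt4, Opt6, Opt7}.
Then minimize read latency: best is 4.4, kept {Opt1, Opt4, Opt7}.
Then minimize write latency: best is 4.8, kept {Opt4}.

Opt4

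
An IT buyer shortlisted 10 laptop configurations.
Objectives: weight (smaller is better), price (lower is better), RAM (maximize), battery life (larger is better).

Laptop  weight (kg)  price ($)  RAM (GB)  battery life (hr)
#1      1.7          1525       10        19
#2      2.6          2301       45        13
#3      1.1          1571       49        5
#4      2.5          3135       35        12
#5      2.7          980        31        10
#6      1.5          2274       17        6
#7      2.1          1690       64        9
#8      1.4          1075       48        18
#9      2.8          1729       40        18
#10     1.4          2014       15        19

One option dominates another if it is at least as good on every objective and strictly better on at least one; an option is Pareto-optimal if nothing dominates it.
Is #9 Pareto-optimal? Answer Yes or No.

No

#8 vs #9: weight 1.4≤2.8, price 1075≤1729, RAM 48≥40, battery life 18≥18 — #8 is at least as good on every objective and strictly better on at least one, so #8 dominates #9.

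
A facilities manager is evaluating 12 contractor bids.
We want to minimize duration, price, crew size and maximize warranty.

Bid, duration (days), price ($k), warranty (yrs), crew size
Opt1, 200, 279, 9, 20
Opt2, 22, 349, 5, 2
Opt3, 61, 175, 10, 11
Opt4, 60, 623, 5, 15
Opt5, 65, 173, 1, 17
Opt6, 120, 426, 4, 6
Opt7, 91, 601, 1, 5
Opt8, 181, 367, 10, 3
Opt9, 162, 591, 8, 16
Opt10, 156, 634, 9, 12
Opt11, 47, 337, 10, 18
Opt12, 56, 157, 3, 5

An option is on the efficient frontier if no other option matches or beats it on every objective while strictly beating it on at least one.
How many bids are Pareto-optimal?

Opt1: dominated by Opt3 (duration 61≤200, price 175≤279, warranty 10≥9, crew size 11≤20).
Opt2: not dominated (best duration).
Opt3: not dominated.
Opt4: dominated by Opt2 (duration 22≤60, price 349≤623, warranty 5≥5, crew size 2≤15).
Opt5: dominated by Opt12 (duration 56≤65, price 157≤173, warranty 3≥1, crew size 5≤17).
Opt6: dominated by Opt2 (duration 22≤120, price 349≤426, warranty 5≥4, crew size 2≤6).
Opt7: dominated by Opt2 (duration 22≤91, price 349≤601, warranty 5≥1, crew size 2≤5).
Opt8: not dominated.
Opt9: dominated by Opt3 (duration 61≤162, price 175≤591, warranty 10≥8, crew size 11≤16).
Opt10: dominated by Opt3 (duration 61≤156, price 175≤634, warranty 10≥9, crew size 11≤12).
Opt11: not dominated.
Opt12: not dominated (best price).
Pareto-optimal: Opt2, Opt3, Opt8, Opt11, Opt12 → 5.

5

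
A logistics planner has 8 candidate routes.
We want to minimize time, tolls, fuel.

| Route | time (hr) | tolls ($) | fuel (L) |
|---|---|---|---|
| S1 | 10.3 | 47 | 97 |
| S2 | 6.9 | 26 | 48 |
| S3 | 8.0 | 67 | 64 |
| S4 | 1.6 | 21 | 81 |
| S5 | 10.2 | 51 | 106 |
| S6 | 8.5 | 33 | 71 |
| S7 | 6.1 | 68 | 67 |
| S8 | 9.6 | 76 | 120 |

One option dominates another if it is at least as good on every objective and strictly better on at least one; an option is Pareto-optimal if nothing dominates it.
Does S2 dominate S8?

S2 vs S8: time 6.9≤9.6, tolls 26≤76, fuel 48≤120 — S2 is at least as good on every objective with at least one strict improvement.

Yes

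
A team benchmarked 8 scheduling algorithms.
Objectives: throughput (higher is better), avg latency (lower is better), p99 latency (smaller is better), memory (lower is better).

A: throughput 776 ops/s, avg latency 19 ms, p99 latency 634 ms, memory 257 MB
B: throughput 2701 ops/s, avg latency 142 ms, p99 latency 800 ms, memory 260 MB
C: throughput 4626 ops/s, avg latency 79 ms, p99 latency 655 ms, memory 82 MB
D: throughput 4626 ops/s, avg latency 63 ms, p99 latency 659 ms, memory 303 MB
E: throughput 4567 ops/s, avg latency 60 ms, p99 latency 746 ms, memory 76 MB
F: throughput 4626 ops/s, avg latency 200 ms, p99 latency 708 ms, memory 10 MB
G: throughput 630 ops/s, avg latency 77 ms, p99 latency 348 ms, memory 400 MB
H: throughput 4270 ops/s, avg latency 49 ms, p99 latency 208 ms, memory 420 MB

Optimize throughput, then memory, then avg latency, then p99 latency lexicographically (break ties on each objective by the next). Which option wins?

First maximize throughput: best is 4626, kept {C, D, F}.
Then minimize memory: best is 10, kept {F}.

F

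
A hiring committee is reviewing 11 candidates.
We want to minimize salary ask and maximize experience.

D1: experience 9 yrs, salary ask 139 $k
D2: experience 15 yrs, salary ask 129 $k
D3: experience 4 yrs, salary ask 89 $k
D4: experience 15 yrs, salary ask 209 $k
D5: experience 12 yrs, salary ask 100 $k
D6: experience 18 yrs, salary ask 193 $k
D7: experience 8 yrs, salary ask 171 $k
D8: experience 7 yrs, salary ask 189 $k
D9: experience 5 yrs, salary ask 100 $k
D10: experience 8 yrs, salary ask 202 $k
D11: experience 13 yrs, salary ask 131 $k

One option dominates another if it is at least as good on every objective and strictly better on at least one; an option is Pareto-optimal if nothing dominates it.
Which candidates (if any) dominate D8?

D1: experience 9≥7, salary ask 139≤189 — dominates D8.
D2: experience 15≥7, salary ask 129≤189 — dominates D8.
D5: experience 12≥7, salary ask 100≤189 — dominates D8.
D7: experience 8≥7, salary ask 171≤189 — dominates D8.
D11: experience 13≥7, salary ask 131≤189 — dominates D8.
Others (D3, D4, D6, D9, D10) are each worse than D8 on at least one objective.

D1, D2, D5, D7, D11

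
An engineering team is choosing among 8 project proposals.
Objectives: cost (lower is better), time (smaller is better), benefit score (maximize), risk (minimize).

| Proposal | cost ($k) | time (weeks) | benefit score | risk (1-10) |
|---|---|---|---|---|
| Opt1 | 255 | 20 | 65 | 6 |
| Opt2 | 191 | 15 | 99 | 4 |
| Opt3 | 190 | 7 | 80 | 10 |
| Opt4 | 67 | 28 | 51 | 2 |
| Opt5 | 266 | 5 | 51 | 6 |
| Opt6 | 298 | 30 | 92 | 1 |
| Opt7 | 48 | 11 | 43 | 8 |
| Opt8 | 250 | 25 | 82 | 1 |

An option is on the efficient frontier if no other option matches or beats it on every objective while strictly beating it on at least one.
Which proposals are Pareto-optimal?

Opt1: dominated by Opt2 (cost 191≤255, time 15≤20, benefit score 99≥65, risk 4≤6).
Opt2: not dominated (best benefit score).
Opt3: not dominated.
Opt4: not dominated.
Opt5: not dominated (best time).
Opt6: not dominated.
Opt7: not dominated (best cost).
Opt8: not dominated.

Opt2, Opt3, Opt4, Opt5, Opt6, Opt7, Opt8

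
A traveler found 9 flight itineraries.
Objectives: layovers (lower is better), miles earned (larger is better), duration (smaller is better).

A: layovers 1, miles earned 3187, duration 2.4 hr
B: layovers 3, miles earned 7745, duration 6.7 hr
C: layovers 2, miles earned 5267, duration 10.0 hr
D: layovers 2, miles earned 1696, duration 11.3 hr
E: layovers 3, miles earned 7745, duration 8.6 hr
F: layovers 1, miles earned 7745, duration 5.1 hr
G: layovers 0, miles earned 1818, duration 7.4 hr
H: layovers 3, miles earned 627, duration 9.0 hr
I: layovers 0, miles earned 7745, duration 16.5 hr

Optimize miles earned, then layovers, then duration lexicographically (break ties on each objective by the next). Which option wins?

First maximize miles earned: best is 7745, kept {B, E, F, I}.
Then minimize layovers: best is 0, kept {I}.

I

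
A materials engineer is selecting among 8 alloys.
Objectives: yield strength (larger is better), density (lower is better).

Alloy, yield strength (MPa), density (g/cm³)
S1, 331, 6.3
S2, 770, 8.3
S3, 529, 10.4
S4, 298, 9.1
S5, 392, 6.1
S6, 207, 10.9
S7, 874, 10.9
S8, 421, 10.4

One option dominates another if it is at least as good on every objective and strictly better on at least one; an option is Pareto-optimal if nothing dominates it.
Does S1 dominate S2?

No

S1 vs S2: S1 is worse on yield strength (331 vs 770), so it does not dominate S2.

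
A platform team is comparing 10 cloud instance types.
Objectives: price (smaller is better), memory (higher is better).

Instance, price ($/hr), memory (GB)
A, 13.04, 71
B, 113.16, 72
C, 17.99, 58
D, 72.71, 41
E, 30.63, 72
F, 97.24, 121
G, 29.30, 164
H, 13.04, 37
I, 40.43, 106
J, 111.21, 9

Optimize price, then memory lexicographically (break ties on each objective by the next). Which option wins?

First minimize price: best is 13.04, kept {A, H}.
Then maximize memory: best is 71, kept {A}.

A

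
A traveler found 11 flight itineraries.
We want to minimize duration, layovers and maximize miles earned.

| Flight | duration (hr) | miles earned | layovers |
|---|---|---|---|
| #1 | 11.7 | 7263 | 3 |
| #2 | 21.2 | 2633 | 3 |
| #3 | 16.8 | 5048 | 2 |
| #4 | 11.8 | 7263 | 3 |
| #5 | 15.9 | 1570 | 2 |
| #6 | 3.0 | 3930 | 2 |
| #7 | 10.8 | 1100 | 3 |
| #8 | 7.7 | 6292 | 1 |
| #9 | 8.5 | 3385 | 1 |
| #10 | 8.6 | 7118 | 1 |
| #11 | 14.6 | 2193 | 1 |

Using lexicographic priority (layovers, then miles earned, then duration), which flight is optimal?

First minimize layovers: best is 1, kept {#8, #9, #10, #11}.
Then maximize miles earned: best is 7118, kept {#10}.

#10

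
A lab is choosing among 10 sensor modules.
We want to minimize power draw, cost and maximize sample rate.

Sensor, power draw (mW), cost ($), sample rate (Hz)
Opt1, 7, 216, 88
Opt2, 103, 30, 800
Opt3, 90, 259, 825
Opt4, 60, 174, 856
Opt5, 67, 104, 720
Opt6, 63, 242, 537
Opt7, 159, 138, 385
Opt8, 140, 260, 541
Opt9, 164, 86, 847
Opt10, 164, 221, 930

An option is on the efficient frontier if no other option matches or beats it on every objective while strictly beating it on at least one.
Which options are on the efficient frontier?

Opt1: not dominated (best power draw).
Opt2: not dominated (best cost).
Opt3: dominated by Opt4 (power draw 60≤90, cost 174≤259, sample rate 856≥825).
Opt4: not dominated.
Opt5: not dominated.
Opt6: dominated by Opt4 (power draw 60≤63, cost 174≤242, sample rate 856≥537).
Opt7: dominated by Opt2 (power draw 103≤159, cost 30≤138, sample rate 800≥385).
Opt8: dominated by Opt2 (power draw 103≤140, cost 30≤260, sample rate 800≥541).
Opt9: not dominated.
Opt10: not dominated (best sample rate).

Opt1, Opt2, Opt4, Opt5, Opt9, Opt10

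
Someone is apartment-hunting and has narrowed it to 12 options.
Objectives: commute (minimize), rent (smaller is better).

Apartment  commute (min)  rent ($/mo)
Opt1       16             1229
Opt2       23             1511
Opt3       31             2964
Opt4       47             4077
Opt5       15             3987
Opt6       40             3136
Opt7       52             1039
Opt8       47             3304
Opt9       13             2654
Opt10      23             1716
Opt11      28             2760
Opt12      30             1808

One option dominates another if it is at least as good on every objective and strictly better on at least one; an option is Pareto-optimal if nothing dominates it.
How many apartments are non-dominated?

Opt1: not dominated.
Opt2: dominated by Opt1 (commute 16≤23, rent 1229≤1511).
Opt3: dominated by Opt1 (commute 16≤31, rent 1229≤2964).
Opt4: dominated by Opt1 (commute 16≤47, rent 1229≤4077).
Opt5: dominated by Opt9 (commute 13≤15, rent 2654≤3987).
Opt6: dominated by Opt1 (commute 16≤40, rent 1229≤3136).
Opt7: not dominated (best rent).
Opt8: dominated by Opt1 (commute 16≤47, rent 1229≤3304).
Opt9: not dominated (best commute).
Opt10: dominated by Opt1 (commute 16≤23, rent 1229≤1716).
Opt11: dominated by Opt1 (commute 16≤28, rent 1229≤2760).
Opt12: dominated by Opt1 (commute 16≤30, rent 1229≤1808).
Pareto-optimal: Opt1, Opt7, Opt9 → 3.

3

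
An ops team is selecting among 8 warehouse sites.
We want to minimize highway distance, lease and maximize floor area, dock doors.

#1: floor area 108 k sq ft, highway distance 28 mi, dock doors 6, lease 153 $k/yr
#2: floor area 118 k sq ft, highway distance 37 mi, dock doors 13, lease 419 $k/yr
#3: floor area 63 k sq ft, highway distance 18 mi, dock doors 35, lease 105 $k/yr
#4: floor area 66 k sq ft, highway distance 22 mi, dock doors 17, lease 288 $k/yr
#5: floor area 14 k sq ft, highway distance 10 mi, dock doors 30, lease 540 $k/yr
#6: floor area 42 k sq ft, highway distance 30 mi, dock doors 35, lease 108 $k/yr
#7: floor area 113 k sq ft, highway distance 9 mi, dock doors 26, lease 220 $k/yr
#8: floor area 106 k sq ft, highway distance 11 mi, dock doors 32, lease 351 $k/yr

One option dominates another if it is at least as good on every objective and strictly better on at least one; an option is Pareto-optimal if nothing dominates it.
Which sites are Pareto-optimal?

#1, #2, #3, #5, #7, #8

#1: not dominated.
#2: not dominated (best floor area).
#3: not dominated (best lease).
#4: dominated by #7 (floor area 113≥66, highway distance 9≤22, dock doors 26≥17, lease 220≤288).
#5: not dominated.
#6: dominated by #3 (floor area 63≥42, highway distance 18≤30, dock doors 35≥35, lease 105≤108).
#7: not dominated (best highway distance).
#8: not dominated.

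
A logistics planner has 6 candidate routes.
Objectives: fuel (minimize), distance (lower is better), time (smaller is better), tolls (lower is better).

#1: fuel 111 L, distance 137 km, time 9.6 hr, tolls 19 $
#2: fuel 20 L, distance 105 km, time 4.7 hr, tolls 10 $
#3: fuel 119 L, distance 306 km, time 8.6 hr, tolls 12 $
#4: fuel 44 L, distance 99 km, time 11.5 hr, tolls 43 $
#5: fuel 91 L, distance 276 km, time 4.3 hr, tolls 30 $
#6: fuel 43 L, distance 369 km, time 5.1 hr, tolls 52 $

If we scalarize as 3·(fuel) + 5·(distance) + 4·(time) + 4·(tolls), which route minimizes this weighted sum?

#2

#1: 3·111 + 5·137 + 4·9.6 + 4·19 = 1132.4
#2: 3·20 + 5·105 + 4·4.7 + 4·10 = 643.8
#3: 3·119 + 5·306 + 4·8.6 + 4·12 = 1969.4
#4: 3·44 + 5·99 + 4·11.5 + 4·43 = 845.0
#5: 3·91 + 5·276 + 4·4.3 + 4·30 = 1790.2
#6: 3·43 + 5·369 + 4·5.1 + 4·52 = 2202.4
Lowest: #2 at 643.8.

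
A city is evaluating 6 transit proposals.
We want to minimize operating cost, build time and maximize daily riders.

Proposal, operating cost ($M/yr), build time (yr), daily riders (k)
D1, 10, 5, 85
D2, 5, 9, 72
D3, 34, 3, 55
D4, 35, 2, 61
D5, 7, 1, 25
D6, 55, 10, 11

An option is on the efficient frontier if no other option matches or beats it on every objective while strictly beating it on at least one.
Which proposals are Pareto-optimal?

D1, D2, D3, D4, D5

D1: not dominated (best daily riders).
D2: not dominated (best operating cost).
D3: not dominated.
D4: not dominated.
D5: not dominated (best build time).
D6: dominated by D1 (operating cost 10≤55, build time 5≤10, daily riders 85≥11).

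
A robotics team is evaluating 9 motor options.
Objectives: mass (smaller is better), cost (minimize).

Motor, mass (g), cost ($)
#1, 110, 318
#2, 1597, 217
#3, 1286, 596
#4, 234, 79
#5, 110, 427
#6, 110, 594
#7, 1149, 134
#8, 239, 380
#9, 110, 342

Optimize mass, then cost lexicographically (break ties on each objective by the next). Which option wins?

First minimize mass: best is 110, kept {#1, #5, #6, #9}.
Then minimize cost: best is 318, kept {#1}.

#1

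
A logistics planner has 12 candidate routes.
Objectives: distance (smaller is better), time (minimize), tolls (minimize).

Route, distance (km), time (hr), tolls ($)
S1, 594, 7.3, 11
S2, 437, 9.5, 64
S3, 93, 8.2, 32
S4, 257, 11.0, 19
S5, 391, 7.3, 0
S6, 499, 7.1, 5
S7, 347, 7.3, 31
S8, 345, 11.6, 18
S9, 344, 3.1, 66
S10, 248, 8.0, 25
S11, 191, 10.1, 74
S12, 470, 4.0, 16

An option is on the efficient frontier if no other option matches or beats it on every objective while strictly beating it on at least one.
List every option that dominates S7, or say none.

S1: worse on distance (594 vs 347).
S2: worse on distance (437 vs 347).
S3: worse on time (8.2 vs 7.3).
S4: worse on time (11.0 vs 7.3).
S5: worse on distance (391 vs 347).
S6: worse on distance (499 vs 347).
S8: worse on time (11.6 vs 7.3).
S9: worse on tolls (66 vs 31).
S10: worse on time (8.0 vs 7.3).
S11: worse on time (10.1 vs 7.3).
S12: worse on distance (470 vs 347).
No option dominates S7.

none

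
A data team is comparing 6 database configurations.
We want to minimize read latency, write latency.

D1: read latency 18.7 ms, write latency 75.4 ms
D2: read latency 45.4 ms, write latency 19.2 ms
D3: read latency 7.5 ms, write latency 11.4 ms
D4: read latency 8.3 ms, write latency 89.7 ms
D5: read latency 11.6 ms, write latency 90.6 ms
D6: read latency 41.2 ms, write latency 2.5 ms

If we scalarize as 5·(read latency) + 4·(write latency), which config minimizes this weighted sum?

D3

D1: 5·18.7 + 4·75.4 = 395.1
D2: 5·45.4 + 4·19.2 = 303.8
D3: 5·7.5 + 4·11.4 = 83.1
D4: 5·8.3 + 4·89.7 = 400.3
D5: 5·11.6 + 4·90.6 = 420.4
D6: 5·41.2 + 4·2.5 = 216.0
Lowest: D3 at 83.1.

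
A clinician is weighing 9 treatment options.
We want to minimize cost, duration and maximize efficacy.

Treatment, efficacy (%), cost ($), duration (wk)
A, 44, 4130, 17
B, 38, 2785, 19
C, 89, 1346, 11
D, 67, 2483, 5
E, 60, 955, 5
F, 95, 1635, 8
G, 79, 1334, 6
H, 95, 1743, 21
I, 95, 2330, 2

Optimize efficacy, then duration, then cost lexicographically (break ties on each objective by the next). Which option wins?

First maximize efficacy: best is 95, kept {F, H, I}.
Then minimize duration: best is 2, kept {I}.

I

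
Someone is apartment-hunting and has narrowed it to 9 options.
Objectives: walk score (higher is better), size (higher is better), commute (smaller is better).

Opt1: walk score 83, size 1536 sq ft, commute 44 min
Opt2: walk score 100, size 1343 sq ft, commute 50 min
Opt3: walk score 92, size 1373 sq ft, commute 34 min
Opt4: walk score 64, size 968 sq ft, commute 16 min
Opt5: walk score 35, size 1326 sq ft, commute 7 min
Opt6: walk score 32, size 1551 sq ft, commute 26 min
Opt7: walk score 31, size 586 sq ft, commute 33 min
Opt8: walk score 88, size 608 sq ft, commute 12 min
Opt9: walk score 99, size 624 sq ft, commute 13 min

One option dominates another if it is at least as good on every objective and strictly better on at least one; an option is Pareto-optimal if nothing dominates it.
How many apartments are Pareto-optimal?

8

Opt1: not dominated.
Opt2: not dominated (best walk score).
Opt3: not dominated.
Opt4: not dominated.
Opt5: not dominated (best commute).
Opt6: not dominated (best size).
Opt7: dominated by Opt4 (walk score 64≥31, size 968≥586, commute 16≤33).
Opt8: not dominated.
Opt9: not dominated.
Pareto-optimal: Opt1, Opt2, Opt3, Opt4, Opt5, Opt6, Opt8, Opt9 → 8.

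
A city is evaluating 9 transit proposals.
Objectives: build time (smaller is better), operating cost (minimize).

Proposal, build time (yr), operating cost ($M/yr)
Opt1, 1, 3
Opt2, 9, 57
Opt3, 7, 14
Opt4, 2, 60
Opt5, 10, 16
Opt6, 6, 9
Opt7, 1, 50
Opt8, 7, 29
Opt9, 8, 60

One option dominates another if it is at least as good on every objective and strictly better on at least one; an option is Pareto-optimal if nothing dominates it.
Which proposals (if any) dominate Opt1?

Opt2: worse on build time (9 vs 1).
Opt3: worse on build time (7 vs 1).
Opt4: worse on build time (2 vs 1).
Opt5: worse on build time (10 vs 1).
Opt6: worse on build time (6 vs 1).
Opt7: worse on operating cost (50 vs 3).
Opt8: worse on build time (7 vs 1).
Opt9: worse on build time (8 vs 1).
No option dominates Opt1.

none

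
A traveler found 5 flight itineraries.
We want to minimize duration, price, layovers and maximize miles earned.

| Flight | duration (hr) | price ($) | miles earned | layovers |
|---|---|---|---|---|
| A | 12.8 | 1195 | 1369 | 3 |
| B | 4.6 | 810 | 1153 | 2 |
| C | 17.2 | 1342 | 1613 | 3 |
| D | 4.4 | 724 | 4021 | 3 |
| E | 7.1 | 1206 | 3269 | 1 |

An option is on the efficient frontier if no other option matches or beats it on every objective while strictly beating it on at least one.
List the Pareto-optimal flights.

B, D, E

A: dominated by D (duration 4.4≤12.8, price 724≤1195, miles earned 4021≥1369, layovers 3≤3).
B: not dominated.
C: dominated by D (duration 4.4≤17.2, price 724≤1342, miles earned 4021≥1613, layovers 3≤3).
D: not dominated (best duration).
E: not dominated (best layovers).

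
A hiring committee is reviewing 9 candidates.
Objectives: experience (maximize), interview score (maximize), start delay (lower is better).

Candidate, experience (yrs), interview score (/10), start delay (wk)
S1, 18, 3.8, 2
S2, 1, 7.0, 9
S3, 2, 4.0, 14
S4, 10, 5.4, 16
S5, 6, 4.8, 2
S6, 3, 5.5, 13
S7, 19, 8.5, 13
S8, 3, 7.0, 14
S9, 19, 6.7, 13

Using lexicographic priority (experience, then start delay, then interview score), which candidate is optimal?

First maximize experience: best is 19, kept {S7, S9}.
Then minimize start delay: best is 13, kept {S7, S9}.
Then maximize interview score: best is 8.5, kept {S7}.

S7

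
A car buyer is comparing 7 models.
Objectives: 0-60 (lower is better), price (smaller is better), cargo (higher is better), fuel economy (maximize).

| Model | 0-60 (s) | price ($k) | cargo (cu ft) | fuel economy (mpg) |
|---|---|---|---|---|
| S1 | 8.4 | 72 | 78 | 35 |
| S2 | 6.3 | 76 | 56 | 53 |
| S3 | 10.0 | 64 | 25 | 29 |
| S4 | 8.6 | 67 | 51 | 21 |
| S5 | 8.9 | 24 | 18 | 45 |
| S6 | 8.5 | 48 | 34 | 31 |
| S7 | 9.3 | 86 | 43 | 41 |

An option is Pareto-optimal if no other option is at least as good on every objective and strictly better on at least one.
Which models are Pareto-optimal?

S1: not dominated (best cargo).
S2: not dominated (best 0-60).
S3: dominated by S6 (0-60 8.5≤10.0, price 48≤64, cargo 34≥25, fuel economy 31≥29).
S4: not dominated.
S5: not dominated (best price).
S6: not dominated.
S7: dominated by S2 (0-60 6.3≤9.3, price 76≤86, cargo 56≥43, fuel economy 53≥41).

S1, S2, S4, S5, S6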